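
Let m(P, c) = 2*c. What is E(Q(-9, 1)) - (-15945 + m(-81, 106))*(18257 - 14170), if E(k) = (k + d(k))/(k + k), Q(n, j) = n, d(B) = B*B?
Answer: 64300767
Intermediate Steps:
d(B) = B**2
E(k) = (k + k**2)/(2*k) (E(k) = (k + k**2)/(k + k) = (k + k**2)/((2*k)) = (k + k**2)*(1/(2*k)) = (k + k**2)/(2*k))
E(Q(-9, 1)) - (-15945 + m(-81, 106))*(18257 - 14170) = (1/2 + (1/2)*(-9)) - (-15945 + 2*106)*(18257 - 14170) = (1/2 - 9/2) - (-15945 + 212)*4087 = -4 - (-15733)*4087 = -4 - 1*(-64300771) = -4 + 64300771 = 64300767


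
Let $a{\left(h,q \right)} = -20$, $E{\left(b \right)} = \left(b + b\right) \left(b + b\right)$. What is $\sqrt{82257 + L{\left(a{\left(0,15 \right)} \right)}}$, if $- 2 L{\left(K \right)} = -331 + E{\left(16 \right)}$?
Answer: $\frac{\sqrt{327642}}{2} \approx 286.2$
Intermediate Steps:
$E{\left(b \right)} = 4 b^{2}$ ($E{\left(b \right)} = 2 b 2 b = 4 b^{2}$)
$L{\left(K \right)} = - \frac{693}{2}$ ($L{\left(K \right)} = - \frac{-331 + 4 \cdot 16^{2}}{2} = - \frac{-331 + 4 \cdot 256}{2} = - \frac{-331 + 1024}{2} = \left(- \frac{1}{2}\right) 693 = - \frac{693}{2}$)
$\sqrt{82257 + L{\left(a{\left(0,15 \right)} \right)}} = \sqrt{82257 - \frac{693}{2}} = \sqrt{\frac{163821}{2}} = \frac{\sqrt{327642}}{2}$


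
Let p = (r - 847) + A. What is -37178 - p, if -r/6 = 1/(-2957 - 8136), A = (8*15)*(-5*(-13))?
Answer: -489545189/11093 ≈ -44131.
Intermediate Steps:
A = 7800 (A = 120*65 = 7800)
r = 6/11093 (r = -6/(-2957 - 8136) = -6/(-11093) = -6*(-1/11093) = 6/11093 ≈ 0.00054088)
p = 77129635/11093 (p = (6/11093 - 847) + 7800 = -9395765/11093 + 7800 = 77129635/11093 ≈ 6953.0)
-37178 - p = -37178 - 1*77129635/11093 = -37178 - 77129635/11093 = -489545189/11093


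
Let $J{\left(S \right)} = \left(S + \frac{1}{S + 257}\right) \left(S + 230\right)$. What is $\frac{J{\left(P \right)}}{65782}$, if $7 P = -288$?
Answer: $- \frac{287613659}{2435216749} \approx -0.11811$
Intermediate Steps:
$P = - \frac{288}{7}$ ($P = \frac{1}{7} \left(-288\right) = - \frac{288}{7} \approx -41.143$)
$J{\left(S \right)} = \left(230 + S\right) \left(S + \frac{1}{257 + S}\right)$ ($J{\left(S \right)} = \left(S + \frac{1}{257 + S}\right) \left(230 + S\right) = \left(230 + S\right) \left(S + \frac{1}{257 + S}\right)$)
$\frac{J{\left(P \right)}}{65782} = \frac{\frac{1}{257 - \frac{288}{7}} \left(230 + \left(- \frac{288}{7}\right)^{3} + 487 \left(- \frac{288}{7}\right)^{2} + 59111 \left(- \frac{288}{7}\right)\right)}{65782} = \frac{230 - \frac{23887872}{343} + 487 \cdot \frac{82944}{49} - \frac{17023968}{7}}{\frac{1511}{7}} \cdot \frac{1}{65782} = \frac{7 \left(230 - \frac{23887872}{343} + \frac{40393728}{49} - \frac{17023968}{7}\right)}{1511} \cdot \frac{1}{65782} = \frac{7}{1511} \left(- \frac{575227318}{343}\right) \frac{1}{65782} = \left(- \frac{575227318}{74039}\right) \frac{1}{65782} = - \frac{287613659}{2435216749}$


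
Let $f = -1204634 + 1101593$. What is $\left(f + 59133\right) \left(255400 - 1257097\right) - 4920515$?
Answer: $43977591361$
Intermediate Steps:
$f = -103041$
$\left(f + 59133\right) \left(255400 - 1257097\right) - 4920515 = \left(-103041 + 59133\right) \left(255400 - 1257097\right) - 4920515 = \left(-43908\right) \left(-1001697\right) - 4920515 = 43982511876 - 4920515 = 43977591361$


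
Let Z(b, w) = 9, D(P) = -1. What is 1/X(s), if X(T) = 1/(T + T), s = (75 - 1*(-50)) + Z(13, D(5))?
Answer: 268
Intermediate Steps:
s = 134 (s = (75 - 1*(-50)) + 9 = (75 + 50) + 9 = 125 + 9 = 134)
X(T) = 1/(2*T)
1/X(s) = 1/((½)/134) = 1/((½)*(1/134)) = 1/(1/268) = 268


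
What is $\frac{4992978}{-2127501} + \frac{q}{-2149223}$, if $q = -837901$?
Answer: $- \frac{30750474023}{15712969353} \approx -1.957$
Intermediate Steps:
$\frac{4992978}{-2127501} + \frac{q}{-2149223} = \frac{4992978}{-2127501} - \frac{837901}{-2149223} = 4992978 \left(- \frac{1}{2127501}\right) - - \frac{837901}{2149223} = - \frac{17158}{7311} + \frac{837901}{2149223} = - \frac{30750474023}{15712969353}$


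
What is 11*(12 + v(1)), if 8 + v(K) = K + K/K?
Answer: 66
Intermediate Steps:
v(K) = -7 + K (v(K) = -8 + (K + K/K) = -8 + (K + 1) = -8 + (1 + K) = -7 + K)
11*(12 + v(1)) = 11*(12 + (-7 + 1)) = 11*(12 - 6) = 11*6 = 66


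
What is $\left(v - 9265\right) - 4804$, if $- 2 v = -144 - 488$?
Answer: $-13753$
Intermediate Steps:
$v = 316$ ($v = - \frac{-144 - 488}{2} = \left(- \frac{1}{2}\right) \left(-632\right) = 316$)
$\left(v - 9265\right) - 4804 = \left(316 - 9265\right) - 4804 = -8949 - 4804 = -13753$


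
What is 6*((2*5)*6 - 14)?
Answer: 276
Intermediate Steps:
6*((2*5)*6 - 14) = 6*(10*6 - 14) = 6*(60 - 14) = 6*46 = 276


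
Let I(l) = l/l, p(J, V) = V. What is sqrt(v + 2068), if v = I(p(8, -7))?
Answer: sqrt(2069) ≈ 45.486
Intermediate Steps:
I(l) = 1
v = 1
sqrt(v + 2068) = sqrt(1 + 2068) = sqrt(2069)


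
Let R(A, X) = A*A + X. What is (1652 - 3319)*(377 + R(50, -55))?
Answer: -4704274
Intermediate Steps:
R(A, X) = X + A² (R(A, X) = A² + X = X + A²)
(1652 - 3319)*(377 + R(50, -55)) = (1652 - 3319)*(377 + (-55 + 50²)) = -1667*(377 + (-55 + 2500)) = -1667*(377 + 2445) = -1667*2822 = -4704274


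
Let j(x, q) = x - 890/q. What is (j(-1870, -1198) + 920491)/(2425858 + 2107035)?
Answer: 550254424/2715202907 ≈ 0.20266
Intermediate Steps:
(j(-1870, -1198) + 920491)/(2425858 + 2107035) = ((-1870 - 890/(-1198)) + 920491)/(2425858 + 2107035) = ((-1870 - 890*(-1/1198)) + 920491)/4532893 = ((-1870 + 445/599) + 920491)*(1/4532893) = (-1119685/599 + 920491)*(1/4532893) = (550254424/599)*(1/4532893) = 550254424/2715202907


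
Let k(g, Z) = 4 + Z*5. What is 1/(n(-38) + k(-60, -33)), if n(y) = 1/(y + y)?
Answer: -76/12237 ≈ -0.0062107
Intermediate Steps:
n(y) = 1/(2*y)
k(g, Z) = 4 + 5*Z
1/(n(-38) + k(-60, -33)) = 1/((½)/(-38) + (4 + 5*(-33))) = 1/((½)*(-1/38) + (4 - 165)) = 1/(-1/76 - 161) = 1/(-12237/76) = -76/12237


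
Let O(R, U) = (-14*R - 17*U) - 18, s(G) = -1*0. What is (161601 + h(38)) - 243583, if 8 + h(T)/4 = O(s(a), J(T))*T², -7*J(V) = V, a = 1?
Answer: 2429422/7 ≈ 3.4706e+5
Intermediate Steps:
J(V) = -V/7
s(G) = 0
O(R, U) = -18 - 17*U - 14*R (O(R, U) = (-17*U - 14*R) - 18 = -18 - 17*U - 14*R)
h(T) = -32 + 4*T²*(-18 + 17*T/7) (h(T) = -32 + 4*((-18 - (-17)*T/7 - 14*0)*T²) = -32 + 4*((-18 + 17*T/7 + 0)*T²) = -32 + 4*((-18 + 17*T/7)*T²) = -32 + 4*(T²*(-18 + 17*T/7)) = -32 + 4*T²*(-18 + 17*T/7))
(161601 + h(38)) - 243583 = (161601 + (-32 + 38²*(-72 + (68/7)*38))) - 243583 = (161601 + (-32 + 1444*(-72 + 2584/7))) - 243583 = (161601 + (-32 + 1444*(2080/7))) - 243583 = (161601 + (-32 + 3003520/7)) - 243583 = (161601 + 3003296/7) - 243583 = 4134503/7 - 243583 = 2429422/7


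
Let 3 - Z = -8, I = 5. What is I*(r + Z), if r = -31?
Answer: -100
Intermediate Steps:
Z = 11 (Z = 3 - 1*(-8) = 3 + 8 = 11)
I*(r + Z) = 5*(-31 + 11) = 5*(-20) = -100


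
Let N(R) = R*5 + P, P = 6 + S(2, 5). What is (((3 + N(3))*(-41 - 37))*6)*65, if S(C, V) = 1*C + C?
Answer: -851760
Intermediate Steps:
S(C, V) = 2*C (S(C, V) = C + C = 2*C)
P = 10 (P = 6 + 2*2 = 6 + 4 = 10)
N(R) = 10 + 5*R (N(R) = R*5 + 10 = 5*R + 10 = 10 + 5*R)
(((3 + N(3))*(-41 - 37))*6)*65 = (((3 + (10 + 5*3))*(-41 - 37))*6)*65 = (((3 + (10 + 15))*(-78))*6)*65 = (((3 + 25)*(-78))*6)*65 = ((28*(-78))*6)*65 = -2184*6*65 = -13104*65 = -851760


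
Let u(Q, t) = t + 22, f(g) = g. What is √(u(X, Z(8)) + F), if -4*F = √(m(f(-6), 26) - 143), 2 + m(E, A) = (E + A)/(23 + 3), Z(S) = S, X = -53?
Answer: √(20280 - 325*I*√39)/26 ≈ 5.4841 - 0.27374*I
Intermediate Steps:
m(E, A) = -2 + A/26 + E/26 (m(E, A) = -2 + (E + A)/(23 + 3) = -2 + (A + E)/26 = -2 + (A + E)*(1/26) = -2 + (A/26 + E/26) = -2 + A/26 + E/26)
u(Q, t) = 22 + t
F = -25*I*√39/52 (F = -√((-2 + (1/26)*26 + (1/26)*(-6)) - 143)/4 = -√((-2 + 1 - 3/13) - 143)/4 = -√(-16/13 - 143)/4 = -25*I*√39/52 ≈ -3.0024*I)
√(u(X, Z(8)) + F) = √((22 + 8) - 25*I*√39/52) = √(30 - 25*I*√39/52)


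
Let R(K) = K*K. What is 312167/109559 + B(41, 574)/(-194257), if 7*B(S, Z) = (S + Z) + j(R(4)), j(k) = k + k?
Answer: 424413489760/148978218641 ≈ 2.8488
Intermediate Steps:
R(K) = K²
j(k) = 2*k
B(S, Z) = 32/7 + S/7 + Z/7 (B(S, Z) = ((S + Z) + 2*4²)/7 = ((S + Z) + 2*16)/7 = ((S + Z) + 32)/7 = (32 + S + Z)/7 = 32/7 + S/7 + Z/7)
312167/109559 + B(41, 574)/(-194257) = 312167/109559 + (32/7 + (⅐)*41 + (⅐)*574)/(-194257) = 312167*(1/109559) + (32/7 + 41/7 + 82)*(-1/194257) = 312167/109559 + (647/7)*(-1/194257) = 312167/109559 - 647/1359799 = 424413489760/148978218641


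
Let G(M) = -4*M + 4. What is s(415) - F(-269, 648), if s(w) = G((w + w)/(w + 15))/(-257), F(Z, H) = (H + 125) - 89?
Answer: -7558724/11051 ≈ -683.99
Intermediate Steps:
G(M) = 4 - 4*M
F(Z, H) = 36 + H (F(Z, H) = (125 + H) - 89 = 36 + H)
s(w) = -4/257 + 8*w/(257*(15 + w)) (s(w) = (4 - 4*(w + w)/(w + 15))/(-257) = (4 - 4*2*w/(15 + w))*(-1/257) = (4 - 8*w/(15 + w))*(-1/257) = -4/257 + 8*w/(257*(15 + w)))
s(415) - F(-269, 648) = 4*(-15 + 415)/(257*(15 + 415)) - (36 + 648) = (4/257)*400/430 - 1*684 = (4/257)*(1/430)*400 - 684 = 160/11051 - 684 = -7558724/11051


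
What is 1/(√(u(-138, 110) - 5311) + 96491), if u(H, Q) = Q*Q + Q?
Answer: 96491/9310506182 - √6899/9310506182 ≈ 1.0355e-5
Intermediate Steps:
u(H, Q) = Q + Q² (u(H, Q) = Q² + Q = Q + Q²)
1/(√(u(-138, 110) - 5311) + 96491) = 1/(√(110*(1 + 110) - 5311) + 96491) = 1/(√(110*111 - 5311) + 96491) = 1/(√(12210 - 5311) + 96491) = 1/(√6899 + 96491) = 1/(96491 + √6899)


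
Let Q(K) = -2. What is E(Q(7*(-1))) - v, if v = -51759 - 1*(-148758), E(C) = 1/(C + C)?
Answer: -387997/4 ≈ -96999.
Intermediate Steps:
E(C) = 1/(2*C)
v = 96999 (v = -51759 + 148758 = 96999)
E(Q(7*(-1))) - v = (1/2)/(-2) - 1*96999 = (1/2)*(-1/2) - 96999 = -1/4 - 96999 = -387997/4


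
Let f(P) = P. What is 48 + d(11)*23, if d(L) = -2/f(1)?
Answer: 2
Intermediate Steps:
d(L) = -2 (d(L) = -2/1 = -2*1 = -2)
48 + d(11)*23 = 48 - 2*23 = 48 - 46 = 2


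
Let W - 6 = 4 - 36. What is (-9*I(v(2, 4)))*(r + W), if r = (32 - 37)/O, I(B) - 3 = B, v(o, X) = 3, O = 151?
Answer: 212274/151 ≈ 1405.8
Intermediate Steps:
I(B) = 3 + B
W = -26 (W = 6 + (4 - 36) = 6 - 32 = -26)
r = -5/151 (r = (32 - 37)/151 = -5*1/151 = -5/151 ≈ -0.033113)
(-9*I(v(2, 4)))*(r + W) = (-9*(3 + 3))*(-5/151 - 26) = -9*6*(-3931/151) = -54*(-3931/151) = 212274/151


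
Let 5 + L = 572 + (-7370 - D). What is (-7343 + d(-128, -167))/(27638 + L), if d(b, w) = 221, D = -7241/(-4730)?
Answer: -33687060/98542309 ≈ -0.34185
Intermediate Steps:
D = 7241/4730 (D = -7241*(-1/4730) = 7241/4730 ≈ 1.5309)
L = -32185431/4730 (L = -5 + (572 + (-7370 - 1*7241/4730)) = -5 + (572 + (-7370 - 7241/4730)) = -5 + (572 - 34867341/4730) = -5 - 32161781/4730 = -32185431/4730 ≈ -6804.5)
(-7343 + d(-128, -167))/(27638 + L) = (-7343 + 221)/(27638 - 32185431/4730) = -7122/98542309/4730 = -7122*4730/98542309 = -33687060/98542309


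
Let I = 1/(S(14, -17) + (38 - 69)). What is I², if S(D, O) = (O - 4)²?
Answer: 1/168100 ≈ 5.9488e-6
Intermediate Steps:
S(D, O) = (-4 + O)²
I = 1/410 (I = 1/((-4 - 17)² + (38 - 69)) = 1/((-21)² - 31) = 1/(441 - 31) = 1/410 ≈ 0.0024390)
I² = (1/410)² = 1/168100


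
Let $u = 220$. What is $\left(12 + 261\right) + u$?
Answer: $493$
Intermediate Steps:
$\left(12 + 261\right) + u = \left(12 + 261\right) + 220 = 273 + 220 = 493$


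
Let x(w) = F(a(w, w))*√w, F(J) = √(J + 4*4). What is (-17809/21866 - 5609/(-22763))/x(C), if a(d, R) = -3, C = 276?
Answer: -1673017*√897/5283656508 ≈ -0.0094834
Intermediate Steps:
F(J) = √(16 + J) (F(J) = √(J + 16) = √(16 + J))
x(w) = √13*√w (x(w) = √(16 - 3)*√w = √13*√w)
(-17809/21866 - 5609/(-22763))/x(C) = (-17809/21866 - 5609/(-22763))/((√13*√276)) = (-17809*1/21866 - 5609*(-1/22763))/((√13*(2*√69))) = (-17809/21866 + 5609/22763)/((2*√897)) = -1673017*√897/5283656508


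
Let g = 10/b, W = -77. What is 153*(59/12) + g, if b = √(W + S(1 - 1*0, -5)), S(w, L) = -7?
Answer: 3009/4 - 5*I*√21/21 ≈ 752.25 - 1.0911*I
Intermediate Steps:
b = 2*I*√21 (b = √(-77 - 7) = √(-84) = 2*I*√21 ≈ 9.1651*I)
g = -5*I*√21/21 (g = 10/((2*I*√21)) = 10*(-I*√21/42) = -5*I*√21/21 ≈ -1.0911*I)
153*(59/12) + g = 153*(59/12) - 5*I*√21/21 = 3009/4 - 5*I*√21/21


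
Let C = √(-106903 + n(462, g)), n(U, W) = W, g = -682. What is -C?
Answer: -I*√107585 ≈ -328.0*I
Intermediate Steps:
C = I*√107585 (C = √(-106903 - 682) = √(-107585) = I*√107585 ≈ 328.0*I)
-C = -I*√107585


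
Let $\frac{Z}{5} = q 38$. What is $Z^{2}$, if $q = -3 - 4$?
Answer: $1768900$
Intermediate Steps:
$q = -7$
$Z = -1330$ ($Z = 5 \left(\left(-7\right) 38\right) = 5 \left(-266\right) = -1330$)
$Z^{2} = \left(-1330\right)^{2} = 1768900$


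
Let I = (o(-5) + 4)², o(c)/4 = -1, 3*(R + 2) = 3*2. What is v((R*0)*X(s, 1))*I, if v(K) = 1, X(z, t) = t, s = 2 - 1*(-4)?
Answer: 0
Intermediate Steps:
s = 6 (s = 2 + 4 = 6)
R = 0 (R = -2 + (3*2)/3 = -2 + (⅓)*6 = -2 + 2 = 0)
o(c) = -4 (o(c) = 4*(-1) = -4)
I = 0 (I = (-4 + 4)² = 0² = 0)
v((R*0)*X(s, 1))*I = 1*0 = 0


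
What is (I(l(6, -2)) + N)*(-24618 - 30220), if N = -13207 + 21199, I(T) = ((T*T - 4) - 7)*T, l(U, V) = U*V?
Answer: -350743848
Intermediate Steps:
I(T) = T*(-11 + T**2) (I(T) = ((T**2 - 4) - 7)*T = ((-4 + T**2) - 7)*T = (-11 + T**2)*T = T*(-11 + T**2))
N = 7992
(I(l(6, -2)) + N)*(-24618 - 30220) = ((6*(-2))*(-11 + (6*(-2))**2) + 7992)*(-24618 - 30220) = (-12*(-11 + (-12)**2) + 7992)*(-54838) = (-12*(-11 + 144) + 7992)*(-54838) = (-12*133 + 7992)*(-54838) = (-1596 + 7992)*(-54838) = 6396*(-54838) = -350743848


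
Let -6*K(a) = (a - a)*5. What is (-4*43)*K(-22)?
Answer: 0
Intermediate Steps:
K(a) = 0 (K(a) = -(a - a)*5/6 = -0*5 = -1/6*0 = 0)
(-4*43)*K(-22) = -4*43*0 = -172*0 = 0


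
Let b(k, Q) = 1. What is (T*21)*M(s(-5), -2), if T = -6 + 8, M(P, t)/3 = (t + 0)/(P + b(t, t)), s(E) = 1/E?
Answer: -315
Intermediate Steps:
M(P, t) = 3*t/(1 + P) (M(P, t) = 3*((t + 0)/(P + 1)) = 3*(t/(1 + P)) = 3*t/(1 + P))
T = 2
(T*21)*M(s(-5), -2) = (2*21)*(3*(-2)/(1 + 1/(-5))) = 42*(3*(-2)/(1 - 1/5)) = 42*(3*(-2)/(4/5)) = 42*(3*(-2)*(5/4)) = 42*(-15/2) = -315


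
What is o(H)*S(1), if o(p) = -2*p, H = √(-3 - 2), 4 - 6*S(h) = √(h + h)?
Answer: I*√5*(-4 + √2)/3 ≈ -1.9273*I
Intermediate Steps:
S(h) = ⅔ - √2*√h/6 (S(h) = ⅔ - √(h + h)/6 = ⅔ - √2*√h/6)
H = I*√5 (H = √(-5) = I*√5 ≈ 2.2361*I)
o(H)*S(1) = (-2*I*√5)*(⅔ - √2*√1/6) = (-2*I*√5)*(⅔ - ⅙*√2*1) = (-2*I*√5)*(⅔ - √2/6) = -2*I*√5*(⅔ - √2/6)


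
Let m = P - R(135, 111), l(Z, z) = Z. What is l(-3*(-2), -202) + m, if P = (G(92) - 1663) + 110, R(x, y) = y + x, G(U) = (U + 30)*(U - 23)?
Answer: 6625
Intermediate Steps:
G(U) = (-23 + U)*(30 + U) (G(U) = (30 + U)*(-23 + U) = (-23 + U)*(30 + U))
R(x, y) = x + y
P = 6865 (P = ((-690 + 92² + 7*92) - 1663) + 110 = ((-690 + 8464 + 644) - 1663) + 110 = (8418 - 1663) + 110 = 6755 + 110 = 6865)
m = 6619 (m = 6865 - (135 + 111) = 6865 - 1*246 = 6865 - 246 = 6619)
l(-3*(-2), -202) + m = -3*(-2) + 6619 = 6 + 6619 = 6625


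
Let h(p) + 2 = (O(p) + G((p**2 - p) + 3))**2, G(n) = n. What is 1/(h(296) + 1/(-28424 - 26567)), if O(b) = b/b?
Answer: 54991/419332824241233 ≈ 1.3114e-10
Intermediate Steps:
O(b) = 1
h(p) = -2 + (4 + p**2 - p)**2 (h(p) = -2 + (1 + ((p**2 - p) + 3))**2 = -2 + (1 + (3 + p**2 - p))**2 = -2 + (4 + p**2 - p)**2)
1/(h(296) + 1/(-28424 - 26567)) = 1/((-2 + (4 + 296**2 - 1*296)**2) + 1/(-28424 - 26567)) = 1/((-2 + (4 + 87616 - 296)**2) + 1/(-54991)) = 1/((-2 + 87324**2) - 1/54991) = 1/((-2 + 7625480976) - 1/54991) = 1/(7625480974 - 1/54991) = 1/(419332824241233/54991) = 54991/419332824241233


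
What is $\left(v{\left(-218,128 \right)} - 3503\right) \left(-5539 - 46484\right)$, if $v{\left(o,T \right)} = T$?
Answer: $175577625$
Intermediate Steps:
$\left(v{\left(-218,128 \right)} - 3503\right) \left(-5539 - 46484\right) = \left(128 - 3503\right) \left(-5539 - 46484\right) = \left(128 - 3503\right) \left(-52023\right) = \left(-3375\right) \left(-52023\right) = 175577625$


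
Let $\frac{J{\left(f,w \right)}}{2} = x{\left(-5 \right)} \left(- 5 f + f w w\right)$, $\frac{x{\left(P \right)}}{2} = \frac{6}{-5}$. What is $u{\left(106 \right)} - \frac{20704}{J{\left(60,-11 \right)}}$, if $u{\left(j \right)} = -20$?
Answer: $- \frac{20233}{1044} \approx -19.38$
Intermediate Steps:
$x{\left(P \right)} = - \frac{12}{5}$ ($x{\left(P \right)} = 2 \frac{6}{-5} = 2 \cdot 6 \left(- \frac{1}{5}\right) = 2 \left(- \frac{6}{5}\right) = - \frac{12}{5}$)
$J{\left(f,w \right)} = 24 f - \frac{24 f w^{2}}{5}$ ($J{\left(f,w \right)} = 2 \left(- \frac{12 \left(- 5 f + f w w\right)}{5}\right) = 2 \left(- \frac{12 \left(- 5 f + f w^{2}\right)}{5}\right) = 2 \left(12 f - \frac{12 f w^{2}}{5}\right) = 24 f - \frac{24 f w^{2}}{5}$)
$u{\left(106 \right)} - \frac{20704}{J{\left(60,-11 \right)}} = -20 - \frac{20704}{\frac{24}{5} \cdot 60 \left(5 - \left(-11\right)^{2}\right)} = -20 - \frac{20704}{\frac{24}{5} \cdot 60 \left(5 - 121\right)} = -20 - \frac{20704}{\frac{24}{5} \cdot 60 \left(-116\right)} = -20 - \frac{20704}{-33408} = -20 - - \frac{647}{1044} = -20 + \frac{647}{1044} = - \frac{20233}{1044}$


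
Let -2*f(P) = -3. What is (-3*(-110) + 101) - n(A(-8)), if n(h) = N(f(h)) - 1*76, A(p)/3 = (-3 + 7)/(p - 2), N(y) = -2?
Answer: 509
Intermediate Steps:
f(P) = 3/2 (f(P) = -½*(-3) = 3/2)
A(p) = 12/(-2 + p) (A(p) = 3*((-3 + 7)/(p - 2)) = 3*(4/(-2 + p)) = 12/(-2 + p))
n(h) = -78 (n(h) = -2 - 1*76 = -2 - 76 = -78)
(-3*(-110) + 101) - n(A(-8)) = (-3*(-110) + 101) - 1*(-78) = (330 + 101) + 78 = 431 + 78 = 509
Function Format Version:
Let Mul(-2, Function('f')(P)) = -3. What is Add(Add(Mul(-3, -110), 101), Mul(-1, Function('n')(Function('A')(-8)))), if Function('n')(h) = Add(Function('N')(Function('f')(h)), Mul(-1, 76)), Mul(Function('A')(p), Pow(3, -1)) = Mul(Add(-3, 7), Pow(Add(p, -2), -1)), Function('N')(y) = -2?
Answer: 509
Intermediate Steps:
Function('f')(P) = Rational(3, 2) (Function('f')(P) = Mul(Rational(-1, 2), -3) = Rational(3, 2))
Function('A')(p) = Mul(12, Pow(Add(-2, p), -1)) (Function('A')(p) = Mul(3, Mul(Add(-3, 7), Pow(Add(p, -2), -1))) = Mul(3, Mul(4, Pow(Add(-2, p), -1))) = Mul(12, Pow(Add(-2, p), -1)))
Function('n')(h) = -78 (Function('n')(h) = Add(-2, Mul(-1, 76)) = Add(-2, -76) = -78)
Add(Add(Mul(-3, -110), 101), Mul(-1, Function('n')(Function('A')(-8)))) = Add(Add(Mul(-3, -110), 101), Mul(-1, -78)) = Add(Add(330, 101), 78) = Add(431, 78) = 509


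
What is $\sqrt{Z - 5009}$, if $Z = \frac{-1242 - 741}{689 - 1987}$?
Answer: $\frac{i \sqrt{8436609302}}{1298} \approx 70.764 i$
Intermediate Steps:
$Z = \frac{1983}{1298}$ ($Z = - \frac{1983}{-1298} = \left(-1983\right) \left(- \frac{1}{1298}\right) = \frac{1983}{1298} \approx 1.5277$)
$\sqrt{Z - 5009} = \sqrt{\frac{1983}{1298} - 5009} = \sqrt{- \frac{6499699}{1298}} = \frac{i \sqrt{8436609302}}{1298}$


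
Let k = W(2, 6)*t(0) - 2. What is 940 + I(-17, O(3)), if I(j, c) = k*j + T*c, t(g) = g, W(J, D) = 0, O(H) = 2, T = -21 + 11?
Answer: 954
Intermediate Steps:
T = -10
k = -2 (k = 0*0 - 2 = 0 - 2 = -2)
I(j, c) = -10*c - 2*j (I(j, c) = -2*j - 10*c = -10*c - 2*j)
940 + I(-17, O(3)) = 940 + (-10*2 - 2*(-17)) = 940 + (-20 + 34) = 940 + 14 = 954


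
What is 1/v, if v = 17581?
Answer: 1/17581 ≈ 5.6880e-5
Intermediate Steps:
1/v = 1/17581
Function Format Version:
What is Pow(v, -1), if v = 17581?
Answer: Rational(1, 17581) ≈ 5.6880e-5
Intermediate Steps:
Pow(v, -1) = Pow(17581, -1) = Rational(1, 17581)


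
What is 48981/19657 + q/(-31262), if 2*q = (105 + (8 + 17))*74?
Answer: 65304266/27932597 ≈ 2.3379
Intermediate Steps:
q = 4810 (q = ((105 + (8 + 17))*74)/2 = ((105 + 25)*74)/2 = (130*74)/2 = (½)*9620 = 4810)
48981/19657 + q/(-31262) = 48981/19657 + 4810/(-31262) = 48981*(1/19657) + 4810*(-1/31262) = 48981/19657 - 2405/15631 = 65304266/27932597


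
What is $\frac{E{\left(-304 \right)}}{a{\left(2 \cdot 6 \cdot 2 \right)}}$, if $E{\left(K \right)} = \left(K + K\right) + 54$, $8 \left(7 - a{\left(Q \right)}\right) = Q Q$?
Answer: $\frac{554}{65} \approx 8.5231$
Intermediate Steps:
$a{\left(Q \right)} = 7 - \frac{Q^{2}}{8}$ ($a{\left(Q \right)} = 7 - \frac{Q Q}{8} = 7 - \frac{Q^{2}}{8}$)
$E{\left(K \right)} = 54 + 2 K$ ($E{\left(K \right)} = 2 K + 54 = 54 + 2 K$)
$\frac{E{\left(-304 \right)}}{a{\left(2 \cdot 6 \cdot 2 \right)}} = \frac{54 + 2 \left(-304\right)}{7 - \frac{\left(2 \cdot 6 \cdot 2\right)^{2}}{8}} = \frac{54 - 608}{7 - \frac{\left(12 \cdot 2\right)^{2}}{8}} = - \frac{554}{7 - \frac{24^{2}}{8}} = - \frac{554}{7 - 72} = - \frac{554}{-65} = \left(-554\right) \left(- \frac{1}{65}\right) = \frac{554}{65}$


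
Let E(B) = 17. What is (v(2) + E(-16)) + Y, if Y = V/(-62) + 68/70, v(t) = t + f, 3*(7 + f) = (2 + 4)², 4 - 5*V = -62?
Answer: 26863/1085 ≈ 24.759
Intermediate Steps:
V = 66/5 (V = ⅘ - ⅕*(-62) = ⅘ + 62/5 = 66/5 ≈ 13.200)
f = 5 (f = -7 + (2 + 4)²/3 = -7 + (⅓)*6² = -7 + (⅓)*36 = -7 + 12 = 5)
v(t) = 5 + t (v(t) = t + 5 = 5 + t)
Y = 823/1085 (Y = (66/5)/(-62) + 68/70 = (66/5)*(-1/62) + 68*(1/70) = -33/155 + 34/35 = 823/1085 ≈ 0.75852)
(v(2) + E(-16)) + Y = ((5 + 2) + 17) + 823/1085 = (7 + 17) + 823/1085 = 24 + 823/1085 = 26863/1085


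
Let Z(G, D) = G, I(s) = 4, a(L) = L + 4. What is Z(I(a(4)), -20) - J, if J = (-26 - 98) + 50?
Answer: 78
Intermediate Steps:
a(L) = 4 + L
J = -74 (J = -124 + 50 = -74)
Z(I(a(4)), -20) - J = 4 - 1*(-74) = 4 + 74 = 78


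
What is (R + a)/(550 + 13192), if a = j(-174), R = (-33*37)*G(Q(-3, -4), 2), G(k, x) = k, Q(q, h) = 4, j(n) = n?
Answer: -2529/6871 ≈ -0.36807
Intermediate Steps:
R = -4884 (R = -33*37*4 = -1221*4 = -4884)
a = -174
(R + a)/(550 + 13192) = (-4884 - 174)/(550 + 13192) = -5058/13742 = -5058*1/13742 = -2529/6871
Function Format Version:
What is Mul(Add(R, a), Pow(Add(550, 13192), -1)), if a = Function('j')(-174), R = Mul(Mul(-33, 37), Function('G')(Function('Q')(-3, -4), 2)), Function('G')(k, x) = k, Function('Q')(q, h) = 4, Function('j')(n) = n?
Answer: Rational(-2529, 6871) ≈ -0.36807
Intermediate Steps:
R = -4884 (R = Mul(Mul(-33, 37), 4) = Mul(-1221, 4) = -4884)
a = -174
Mul(Add(R, a), Pow(Add(550, 13192), -1)) = Mul(Add(-4884, -174), Pow(Add(550, 13192), -1)) = Mul(-5058, Pow(13742, -1)) = Mul(-5058, Rational(1, 13742)) = Rational(-2529, 6871)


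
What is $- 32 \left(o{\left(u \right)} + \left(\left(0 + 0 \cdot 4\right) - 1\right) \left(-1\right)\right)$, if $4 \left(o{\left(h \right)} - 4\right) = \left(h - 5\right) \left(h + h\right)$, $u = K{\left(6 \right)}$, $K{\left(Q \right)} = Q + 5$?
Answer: $-1216$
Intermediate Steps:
$K{\left(Q \right)} = 5 + Q$
$u = 11$ ($u = 5 + 6 = 11$)
$o{\left(h \right)} = 4 + \frac{h \left(-5 + h\right)}{2}$ ($o{\left(h \right)} = 4 + \frac{\left(h - 5\right) \left(h + h\right)}{4} = 4 + \frac{\left(-5 + h\right) 2 h}{4} = 4 + \frac{2 h \left(-5 + h\right)}{4} = 4 + \frac{h \left(-5 + h\right)}{2}$)
$- 32 \left(o{\left(u \right)} + \left(\left(0 + 0 \cdot 4\right) - 1\right) \left(-1\right)\right) = - 32 \left(\left(4 + \frac{11^{2}}{2} - \frac{55}{2}\right) + \left(\left(0 + 0 \cdot 4\right) - 1\right) \left(-1\right)\right) = - 32 \left(\left(4 + \frac{1}{2} \cdot 121 - \frac{55}{2}\right) + \left(\left(0 + 0\right) - 1\right) \left(-1\right)\right) = - 32 \left(\left(4 + \frac{121}{2} - \frac{55}{2}\right) + \left(0 - 1\right) \left(-1\right)\right) = - 32 \left(37 - -1\right) = - 32 \left(37 + 1\right) = \left(-32\right) 38 = -1216$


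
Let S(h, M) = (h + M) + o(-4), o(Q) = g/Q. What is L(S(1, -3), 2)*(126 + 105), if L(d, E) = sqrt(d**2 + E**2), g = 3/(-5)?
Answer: 231*sqrt(2969)/20 ≈ 629.34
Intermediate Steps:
g = -3/5 (g = 3*(-1/5) = -3/5 ≈ -0.60000)
o(Q) = -3/(5*Q)
S(h, M) = 3/20 + M + h (S(h, M) = (h + M) - 3/5/(-4) = (M + h) - 3/5*(-1/4) = (M + h) + 3/20 = 3/20 + M + h)
L(d, E) = sqrt(E**2 + d**2)
L(S(1, -3), 2)*(126 + 105) = sqrt(2**2 + (3/20 - 3 + 1)**2)*(126 + 105) = sqrt(4 + (-37/20)**2)*231 = sqrt(4 + 1369/400)*231 = sqrt(2969/400)*231 = (sqrt(2969)/20)*231 = 231*sqrt(2969)/20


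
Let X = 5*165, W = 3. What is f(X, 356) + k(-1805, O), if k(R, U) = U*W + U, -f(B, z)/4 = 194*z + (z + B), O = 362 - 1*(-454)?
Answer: -277716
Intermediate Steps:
O = 816 (O = 362 + 454 = 816)
X = 825
f(B, z) = -780*z - 4*B (f(B, z) = -4*(194*z + (z + B)) = -4*(194*z + (B + z)) = -4*(B + 195*z) = -780*z - 4*B)
k(R, U) = 4*U (k(R, U) = U*3 + U = 3*U + U = 4*U)
f(X, 356) + k(-1805, O) = (-780*356 - 4*825) + 4*816 = (-277680 - 3300) + 3264 = -280980 + 3264 = -277716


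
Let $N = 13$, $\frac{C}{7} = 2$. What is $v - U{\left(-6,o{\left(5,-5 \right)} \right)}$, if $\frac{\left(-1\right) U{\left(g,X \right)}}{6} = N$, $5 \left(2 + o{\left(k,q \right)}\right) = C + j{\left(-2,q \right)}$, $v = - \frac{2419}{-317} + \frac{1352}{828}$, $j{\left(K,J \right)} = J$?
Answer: $\frac{5726161}{65619} \approx 87.264$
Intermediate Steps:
$C = 14$ ($C = 7 \cdot 2 = 14$)
$v = \frac{607879}{65619}$ ($v = \left(-2419\right) \left(- \frac{1}{317}\right) + 1352 \cdot \frac{1}{828} = \frac{2419}{317} + \frac{338}{207} = \frac{607879}{65619} \approx 9.2638$)
$o{\left(k,q \right)} = \frac{4}{5} + \frac{q}{5}$ ($o{\left(k,q \right)} = -2 + \frac{14 + q}{5} = -2 + \left(\frac{14}{5} + \frac{q}{5}\right) = \frac{4}{5} + \frac{q}{5}$)
$U{\left(g,X \right)} = -78$ ($U{\left(g,X \right)} = \left(-6\right) 13 = -78$)
$v - U{\left(-6,o{\left(5,-5 \right)} \right)} = \frac{607879}{65619} - -78 = \frac{607879}{65619} + 78 = \frac{5726161}{65619}$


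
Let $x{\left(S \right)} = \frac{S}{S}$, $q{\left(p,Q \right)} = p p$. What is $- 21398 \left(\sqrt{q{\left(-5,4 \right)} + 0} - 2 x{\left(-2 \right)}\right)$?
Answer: $-64194$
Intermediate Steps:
$q{\left(p,Q \right)} = p^{2}$
$x{\left(S \right)} = 1$
$- 21398 \left(\sqrt{q{\left(-5,4 \right)} + 0} - 2 x{\left(-2 \right)}\right) = - 21398 \left(\sqrt{\left(-5\right)^{2} + 0} - 2\right) = - 21398 \left(\sqrt{25 + 0} - 2\right) = - 21398 \left(\sqrt{25} - 2\right) = - 21398 \left(5 - 2\right) = \left(-21398\right) 3 = -64194$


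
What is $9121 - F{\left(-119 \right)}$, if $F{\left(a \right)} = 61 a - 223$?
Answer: $16603$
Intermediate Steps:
$F{\left(a \right)} = -223 + 61 a$
$9121 - F{\left(-119 \right)} = 9121 - \left(-223 + 61 \left(-119\right)\right) = 9121 - \left(-223 - 7259\right) = 9121 - -7482 = 9121 + 7482 = 16603$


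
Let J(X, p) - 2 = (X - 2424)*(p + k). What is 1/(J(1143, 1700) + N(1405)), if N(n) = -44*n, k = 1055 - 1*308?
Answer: -1/3196425 ≈ -3.1285e-7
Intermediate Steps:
k = 747 (k = 1055 - 308 = 747)
J(X, p) = 2 + (-2424 + X)*(747 + p) (J(X, p) = 2 + (X - 2424)*(p + 747) = 2 + (-2424 + X)*(747 + p))
1/(J(1143, 1700) + N(1405)) = 1/((-1810726 - 2424*1700 + 747*1143 + 1143*1700) - 44*1405) = 1/((-1810726 - 4120800 + 853821 + 1943100) - 61820) = 1/(-3134605 - 61820) = 1/(-3196425) = -1/3196425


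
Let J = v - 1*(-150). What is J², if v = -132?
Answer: 324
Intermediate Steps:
J = 18 (J = -132 - 1*(-150) = -132 + 150 = 18)
J² = 18² = 324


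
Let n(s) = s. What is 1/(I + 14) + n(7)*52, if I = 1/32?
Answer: 163468/449 ≈ 364.07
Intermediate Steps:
I = 1/32 ≈ 0.031250
1/(I + 14) + n(7)*52 = 1/(1/32 + 14) + 7*52 = 1/(449/32) + 364 = 32/449 + 364 = 163468/449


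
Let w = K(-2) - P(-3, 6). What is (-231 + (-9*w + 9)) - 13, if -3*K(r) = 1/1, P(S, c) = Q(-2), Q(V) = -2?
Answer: -250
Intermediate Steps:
P(S, c) = -2
K(r) = -1/3 (K(r) = -1/3/1 = -1/3*1 = -1/3)
w = 5/3 (w = -1/3 - 1*(-2) = -1/3 + 2 = 5/3 ≈ 1.6667)
(-231 + (-9*w + 9)) - 13 = (-231 + (-9*5/3 + 9)) - 13 = (-231 + (-15 + 9)) - 13 = (-231 - 6) - 13 = -237 - 13 = -250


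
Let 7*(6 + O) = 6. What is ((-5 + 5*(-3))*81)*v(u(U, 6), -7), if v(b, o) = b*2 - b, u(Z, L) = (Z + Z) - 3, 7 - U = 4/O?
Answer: -20340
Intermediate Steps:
O = -36/7 (O = -6 + (⅐)*6 = -6 + 6/7 = -36/7 ≈ -5.1429)
U = 70/9 (U = 7 - 4/(-36/7) = 7 - 4*(-7)/36 = 7 - 1*(-7/9) = 7 + 7/9 = 70/9 ≈ 7.7778)
u(Z, L) = -3 + 2*Z (u(Z, L) = 2*Z - 3 = -3 + 2*Z)
v(b, o) = b (v(b, o) = 2*b - b = b)
((-5 + 5*(-3))*81)*v(u(U, 6), -7) = ((-5 + 5*(-3))*81)*(-3 + 2*(70/9)) = ((-5 - 15)*81)*(-3 + 140/9) = -20*81*(113/9) = -1620*113/9 = -20340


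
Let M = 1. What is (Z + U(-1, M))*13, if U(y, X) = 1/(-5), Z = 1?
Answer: 52/5 ≈ 10.400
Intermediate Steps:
U(y, X) = -⅕
(Z + U(-1, M))*13 = (1 - ⅕)*13 = (⅘)*13 = 52/5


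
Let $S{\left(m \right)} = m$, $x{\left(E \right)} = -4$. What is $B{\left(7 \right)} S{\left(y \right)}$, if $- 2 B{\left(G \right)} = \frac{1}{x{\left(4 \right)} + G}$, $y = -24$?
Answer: $4$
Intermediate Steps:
$B{\left(G \right)} = - \frac{1}{2 \left(-4 + G\right)}$
$B{\left(7 \right)} S{\left(y \right)} = - \frac{1}{-8 + 2 \cdot 7} \left(-24\right) = - \frac{1}{-8 + 14} \left(-24\right) = - \frac{1}{6} \left(-24\right) = \left(-1\right) \frac{1}{6} \left(-24\right) = \left(- \frac{1}{6}\right) \left(-24\right) = 4$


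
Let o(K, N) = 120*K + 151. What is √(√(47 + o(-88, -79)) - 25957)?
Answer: √(-25957 + I*√10362) ≈ 0.3159 + 161.11*I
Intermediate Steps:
o(K, N) = 151 + 120*K
√(√(47 + o(-88, -79)) - 25957) = √(√(47 + (151 + 120*(-88))) - 25957) = √(√(47 + (151 - 10560)) - 25957) = √(√(47 - 10409) - 25957) = √(√(-10362) - 25957) = √(I*√10362 - 25957) = √(-25957 + I*√10362)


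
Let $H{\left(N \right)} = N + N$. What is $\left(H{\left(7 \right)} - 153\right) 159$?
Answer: $-22101$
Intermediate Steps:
$H{\left(N \right)} = 2 N$
$\left(H{\left(7 \right)} - 153\right) 159 = \left(2 \cdot 7 - 153\right) 159 = \left(14 - 153\right) 159 = \left(-139\right) 159 = -22101$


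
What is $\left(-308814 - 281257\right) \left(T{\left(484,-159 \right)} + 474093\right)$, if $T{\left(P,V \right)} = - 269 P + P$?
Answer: $-203209241051$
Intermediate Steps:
$T{\left(P,V \right)} = - 268 P$
$\left(-308814 - 281257\right) \left(T{\left(484,-159 \right)} + 474093\right) = \left(-308814 - 281257\right) \left(\left(-268\right) 484 + 474093\right) = - 590071 \left(-129712 + 474093\right) = \left(-590071\right) 344381 = -203209241051$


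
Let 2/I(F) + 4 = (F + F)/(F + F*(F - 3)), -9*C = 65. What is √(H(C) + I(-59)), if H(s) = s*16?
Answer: I*√1755743/123 ≈ 10.773*I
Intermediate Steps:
C = -65/9 (C = -⅑*65 = -65/9 ≈ -7.2222)
H(s) = 16*s
I(F) = 2/(-4 + 2*F/(F + F*(-3 + F))) (I(F) = 2/(-4 + (F + F)/(F + F*(F - 3))) = 2/(-4 + (2*F)/(F + F*(-3 + F))) = 2/(-4 + 2*F/(F + F*(-3 + F))))
√(H(C) + I(-59)) = √(16*(-65/9) + (2 - 1*(-59))/(-5 + 2*(-59))) = √(-1040/9 + (2 + 59)/(-5 - 118)) = √(-1040/9 + 61/(-123)) = √(-1040/9 - 1/123*61) = √(-1040/9 - 61/123) = √(-42823/369) = I*√1755743/123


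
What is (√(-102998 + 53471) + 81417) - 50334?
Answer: 31083 + 3*I*√5503 ≈ 31083.0 + 222.55*I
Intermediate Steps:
(√(-102998 + 53471) + 81417) - 50334 = (√(-49527) + 81417) - 50334 = (3*I*√5503 + 81417) - 50334 = (81417 + 3*I*√5503) - 50334 = 31083 + 3*I*√5503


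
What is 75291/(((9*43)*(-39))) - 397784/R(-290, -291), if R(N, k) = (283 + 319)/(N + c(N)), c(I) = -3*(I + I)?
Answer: -33742203479/35217 ≈ -9.5812e+5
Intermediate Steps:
c(I) = -6*I
R(N, k) = -602/(5*N) (R(N, k) = (283 + 319)/(N - 6*N) = 602/((-5*N)) = 602*(-1/(5*N)) = -602/(5*N))
75291/(((9*43)*(-39))) - 397784/R(-290, -291) = 75291/(((9*43)*(-39))) - 397784/((-602/5/(-290))) = 75291/((387*(-39))) - 397784/((-602/5*(-1/290))) = 75291/(-15093) - 397784/301/725 = 75291*(-1/15093) - 397784*725/301 = -25097/5031 - 288393400/301 = -33742203479/35217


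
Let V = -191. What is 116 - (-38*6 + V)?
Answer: 535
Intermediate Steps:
116 - (-38*6 + V) = 116 - (-38*6 - 191) = 116 - (-228 - 191) = 116 - 1*(-419) = 116 + 419 = 535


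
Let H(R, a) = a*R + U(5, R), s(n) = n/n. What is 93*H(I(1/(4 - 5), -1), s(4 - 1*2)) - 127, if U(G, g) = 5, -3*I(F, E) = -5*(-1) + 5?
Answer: 28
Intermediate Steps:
I(F, E) = -10/3 (I(F, E) = -(-5*(-1) + 5)/3 = -(5 + 5)/3 = -⅓*10 = -10/3)
s(n) = 1
H(R, a) = 5 + R*a (H(R, a) = a*R + 5 = R*a + 5 = 5 + R*a)
93*H(I(1/(4 - 5), -1), s(4 - 1*2)) - 127 = 93*(5 - 10/3*1) - 127 = 93*(5 - 10/3) - 127 = 93*(5/3) - 127 = 155 - 127 = 28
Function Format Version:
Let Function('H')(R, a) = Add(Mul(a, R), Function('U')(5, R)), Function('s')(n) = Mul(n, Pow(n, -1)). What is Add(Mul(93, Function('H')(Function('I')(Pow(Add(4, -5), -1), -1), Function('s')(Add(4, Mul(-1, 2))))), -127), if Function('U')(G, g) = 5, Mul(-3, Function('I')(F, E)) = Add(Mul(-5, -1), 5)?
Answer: 28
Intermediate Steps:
Function('I')(F, E) = Rational(-10, 3) (Function('I')(F, E) = Mul(Rational(-1, 3), Add(Mul(-5, -1), 5)) = Mul(Rational(-1, 3), Add(5, 5)) = Mul(Rational(-1, 3), 10) = Rational(-10, 3))
Function('s')(n) = 1
Function('H')(R, a) = Add(5, Mul(R, a)) (Function('H')(R, a) = Add(Mul(a, R), 5) = Add(Mul(R, a), 5) = Add(5, Mul(R, a)))
Add(Mul(93, Function('H')(Function('I')(Pow(Add(4, -5), -1), -1), Function('s')(Add(4, Mul(-1, 2))))), -127) = Add(Mul(93, Add(5, Mul(Rational(-10, 3), 1))), -127) = Add(Mul(93, Add(5, Rational(-10, 3))), -127) = Add(Mul(93, Rational(5, 3)), -127) = Add(155, -127) = 28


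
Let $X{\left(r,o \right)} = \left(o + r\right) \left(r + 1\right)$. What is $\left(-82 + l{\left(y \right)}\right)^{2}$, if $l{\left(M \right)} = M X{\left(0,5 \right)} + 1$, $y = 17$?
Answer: $16$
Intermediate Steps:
$X{\left(r,o \right)} = \left(1 + r\right) \left(o + r\right)$ ($X{\left(r,o \right)} = \left(o + r\right) \left(1 + r\right) = \left(1 + r\right) \left(o + r\right)$)
$l{\left(M \right)} = 1 + 5 M$ ($l{\left(M \right)} = M \left(5 + 0 + 0^{2} + 5 \cdot 0\right) + 1 = M \left(5 + 0 + 0 + 0\right) + 1 = M 5 + 1 = 5 M + 1 = 1 + 5 M$)
$\left(-82 + l{\left(y \right)}\right)^{2} = \left(-82 + \left(1 + 5 \cdot 17\right)\right)^{2} = \left(-82 + \left(1 + 85\right)\right)^{2} = \left(-82 + 86\right)^{2} = 4^{2} = 16$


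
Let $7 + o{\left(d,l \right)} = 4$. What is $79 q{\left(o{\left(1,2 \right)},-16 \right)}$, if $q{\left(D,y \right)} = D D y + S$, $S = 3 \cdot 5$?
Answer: $-10191$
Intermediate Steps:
$S = 15$
$o{\left(d,l \right)} = -3$ ($o{\left(d,l \right)} = -7 + 4 = -3$)
$q{\left(D,y \right)} = 15 + y D^{2}$ ($q{\left(D,y \right)} = D D y + 15 = D^{2} y + 15 = y D^{2} + 15 = 15 + y D^{2}$)
$79 q{\left(o{\left(1,2 \right)},-16 \right)} = 79 \left(15 - 16 \left(-3\right)^{2}\right) = 79 \left(15 - 144\right) = 79 \left(-129\right) = -10191$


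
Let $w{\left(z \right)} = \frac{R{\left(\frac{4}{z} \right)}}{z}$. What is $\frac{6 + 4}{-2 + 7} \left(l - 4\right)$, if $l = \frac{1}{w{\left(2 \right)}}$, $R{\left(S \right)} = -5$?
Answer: $- \frac{44}{5} \approx -8.8$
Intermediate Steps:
$w{\left(z \right)} = - \frac{5}{z}$
$l = - \frac{2}{5}$ ($l = \frac{1}{\left(-5\right) \frac{1}{2}} = \frac{1}{- \frac{5}{2}} = - \frac{2}{5} \approx -0.4$)
$\frac{6 + 4}{-2 + 7} \left(l - 4\right) = \frac{6 + 4}{-2 + 7} \left(- \frac{2}{5} - 4\right) = \frac{10}{5} \left(- \frac{22}{5}\right) = 10 \cdot \frac{1}{5} \left(- \frac{22}{5}\right) = 2 \left(- \frac{22}{5}\right) = - \frac{44}{5}$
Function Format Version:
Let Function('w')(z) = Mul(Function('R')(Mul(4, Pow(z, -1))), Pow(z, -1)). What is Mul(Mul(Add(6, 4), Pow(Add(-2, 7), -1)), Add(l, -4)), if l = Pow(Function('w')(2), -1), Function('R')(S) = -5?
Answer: Rational(-44, 5) ≈ -8.8000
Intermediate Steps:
Function('w')(z) = Mul(-5, Pow(z, -1))
l = Rational(-2, 5) (l = Pow(Mul(-5, Pow(2, -1)), -1) = Pow(Mul(-5, Rational(1, 2)), -1) = Pow(Rational(-5, 2), -1) = Rational(-2, 5) ≈ -0.40000)
Mul(Mul(Add(6, 4), Pow(Add(-2, 7), -1)), Add(l, -4)) = Mul(Mul(Add(6, 4), Pow(Add(-2, 7), -1)), Add(Rational(-2, 5), -4)) = Mul(Mul(10, Pow(5, -1)), Rational(-22, 5)) = Mul(Mul(10, Rational(1, 5)), Rational(-22, 5)) = Mul(2, Rational(-22, 5)) = Rational(-44, 5)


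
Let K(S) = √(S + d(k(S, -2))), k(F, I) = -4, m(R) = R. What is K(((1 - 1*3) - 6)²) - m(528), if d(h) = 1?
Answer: -528 + √65 ≈ -519.94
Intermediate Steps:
K(S) = √(1 + S) (K(S) = √(S + 1) = √(1 + S))
K(((1 - 1*3) - 6)²) - m(528) = √(1 + ((1 - 1*3) - 6)²) - 1*528 = √(1 + ((1 - 3) - 6)²) - 528 = √(1 + (-2 - 6)²) - 528 = √(1 + (-8)²) - 528 = √(1 + 64) - 528 = √65 - 528 = -528 + √65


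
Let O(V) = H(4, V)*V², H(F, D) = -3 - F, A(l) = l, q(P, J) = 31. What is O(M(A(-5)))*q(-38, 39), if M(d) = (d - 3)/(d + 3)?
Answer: -3472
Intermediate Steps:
M(d) = (-3 + d)/(3 + d)
O(V) = -7*V² (O(V) = (-3 - 1*4)*V² = (-3 - 4)*V² = -7*V²)
O(M(A(-5)))*q(-38, 39) = -7*(-3 - 5)²/(3 - 5)²*31 = -7*(-8/(-2))²*31 = -7*(-½*(-8))²*31 = -7*4²*31 = -7*16*31 = -112*31 = -3472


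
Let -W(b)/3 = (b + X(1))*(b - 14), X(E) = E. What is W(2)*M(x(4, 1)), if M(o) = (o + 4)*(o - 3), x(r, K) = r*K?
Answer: 864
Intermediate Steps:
x(r, K) = K*r
M(o) = (-3 + o)*(4 + o) (M(o) = (4 + o)*(-3 + o) = (-3 + o)*(4 + o))
W(b) = -3*(1 + b)*(-14 + b) (W(b) = -3*(b + 1)*(b - 14) = -3*(1 + b)*(-14 + b))
W(2)*M(x(4, 1)) = (42 - 3*2² + 39*2)*(-12 + 1*4 + (1*4)²) = (42 - 3*4 + 78)*(-12 + 4 + 4²) = (42 - 12 + 78)*(-12 + 4 + 16) = 108*8 = 864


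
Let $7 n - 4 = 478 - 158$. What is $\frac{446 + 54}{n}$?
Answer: $\frac{875}{81} \approx 10.802$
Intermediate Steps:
$n = \frac{324}{7}$ ($n = \frac{4}{7} + \frac{478 - 158}{7} = \frac{4}{7} + \frac{1}{7} \cdot 320 = \frac{4}{7} + \frac{320}{7} = \frac{324}{7} \approx 46.286$)
$\frac{446 + 54}{n} = \frac{446 + 54}{\frac{324}{7}} = 500 \cdot \frac{7}{324} = \frac{875}{81}$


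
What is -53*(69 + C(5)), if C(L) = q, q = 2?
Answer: -3763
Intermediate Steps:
C(L) = 2
-53*(69 + C(5)) = -53*(69 + 2) = -53*71 = -3763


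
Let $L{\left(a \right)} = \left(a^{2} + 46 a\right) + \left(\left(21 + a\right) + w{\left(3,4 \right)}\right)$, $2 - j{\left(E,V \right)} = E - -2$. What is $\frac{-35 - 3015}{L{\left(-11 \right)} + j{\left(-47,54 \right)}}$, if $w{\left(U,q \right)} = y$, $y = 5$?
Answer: $\frac{3050}{323} \approx 9.4427$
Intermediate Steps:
$w{\left(U,q \right)} = 5$
$j{\left(E,V \right)} = - E$ ($j{\left(E,V \right)} = 2 - \left(E - -2\right) = 2 - \left(E + 2\right) = 2 - \left(2 + E\right) = - E$)
$L{\left(a \right)} = 26 + a^{2} + 47 a$ ($L{\left(a \right)} = \left(a^{2} + 46 a\right) + \left(\left(21 + a\right) + 5\right) = \left(a^{2} + 46 a\right) + \left(26 + a\right) = 26 + a^{2} + 47 a$)
$\frac{-35 - 3015}{L{\left(-11 \right)} + j{\left(-47,54 \right)}} = \frac{-35 - 3015}{\left(26 + \left(-11\right)^{2} + 47 \left(-11\right)\right) - -47} = - \frac{3050}{\left(26 + 121 - 517\right) + 47} = - \frac{3050}{-370 + 47} = - \frac{3050}{-323} = \left(-3050\right) \left(- \frac{1}{323}\right) = \frac{3050}{323}$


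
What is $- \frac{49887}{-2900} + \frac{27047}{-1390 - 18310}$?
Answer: $\frac{2260844}{142825} \approx 15.829$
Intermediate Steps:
$- \frac{49887}{-2900} + \frac{27047}{-1390 - 18310} = \left(-49887\right) \left(- \frac{1}{2900}\right) + \frac{27047}{-19700} = \frac{49887}{2900} + 27047 \left(- \frac{1}{19700}\right) = \frac{49887}{2900} - \frac{27047}{19700} = \frac{2260844}{142825}$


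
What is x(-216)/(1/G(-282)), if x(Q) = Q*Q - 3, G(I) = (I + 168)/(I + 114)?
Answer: 886407/28 ≈ 31657.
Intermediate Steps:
G(I) = (168 + I)/(114 + I)
x(Q) = -3 + Q² (x(Q) = Q² - 3 = -3 + Q²)
x(-216)/(1/G(-282)) = (-3 + (-216)²)/(1/((168 - 282)/(114 - 282))) = (-3 + 46656)/(1/(-114/(-168))) = 46653/(1/(-1/168*(-114))) = 46653/(1/(19/28)) = 46653/(28/19) = 46653*(19/28) = 886407/28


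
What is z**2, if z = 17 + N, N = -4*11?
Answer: 729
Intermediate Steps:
N = -44
z = -27 (z = 17 - 44 = -27)
z**2 = (-27)**2 = 729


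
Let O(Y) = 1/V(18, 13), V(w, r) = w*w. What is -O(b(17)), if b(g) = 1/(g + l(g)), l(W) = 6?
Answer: -1/324 ≈ -0.0030864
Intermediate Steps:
V(w, r) = w²
b(g) = 1/(6 + g) (b(g) = 1/(g + 6) = 1/(6 + g))
O(Y) = 1/324 (O(Y) = 1/(18²) = 1/324)
-O(b(17)) = -1*1/324 = -1/324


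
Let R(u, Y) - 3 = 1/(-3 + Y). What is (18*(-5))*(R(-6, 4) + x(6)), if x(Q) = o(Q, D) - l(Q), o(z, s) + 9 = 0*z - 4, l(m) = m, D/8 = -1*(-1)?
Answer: 1350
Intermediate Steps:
D = 8 (D = 8*(-1*(-1)) = 8*1 = 8)
o(z, s) = -13 (o(z, s) = -9 + (0*z - 4) = -9 + (0 - 4) = -9 - 4 = -13)
R(u, Y) = 3 + 1/(-3 + Y)
x(Q) = -13 - Q
(18*(-5))*(R(-6, 4) + x(6)) = (18*(-5))*((-8 + 3*4)/(-3 + 4) + (-13 - 1*6)) = -90*((-8 + 12)/1 + (-13 - 6)) = -90*(1*4 - 19) = -90*(4 - 19) = -90*(-15) = 1350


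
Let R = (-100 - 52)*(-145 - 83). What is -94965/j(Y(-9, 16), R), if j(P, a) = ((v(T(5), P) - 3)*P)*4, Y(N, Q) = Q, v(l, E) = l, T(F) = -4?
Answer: 94965/448 ≈ 211.98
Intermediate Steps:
R = 34656 (R = -152*(-228) = 34656)
j(P, a) = -28*P (j(P, a) = ((-4 - 3)*P)*4 = -7*P*4 = -28*P)
-94965/j(Y(-9, 16), R) = -94965/((-28*16)) = -94965/(-448) = -94965*(-1/448) = 94965/448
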